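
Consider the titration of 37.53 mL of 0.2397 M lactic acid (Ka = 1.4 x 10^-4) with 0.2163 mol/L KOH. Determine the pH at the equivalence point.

n(HC3H5O3) = 0.2397 x 0.03753 = 0.008996 mol; V(KOH) at equivalence = 0.008996/0.2163 = 0.04159 L.
At equivalence all the acid is converted to C3H5O3-; total volume = 0.03753 + 0.04159 = 0.07912 L, so [C3H5O3-] = 0.008996/0.07912 = 0.1137 M.
Kb = Kw/Ka = 1.0e-14 / 1.4 x 10^-4 = 7.14e-11.
[OH^-] = sqrt(Kb x [C3H5O3-]) = sqrt(7.14e-11 x 0.1137) = 2.85e-6 M.
pOH = 5.55, so pH = 14.00 - 5.55 = 8.45.

8.45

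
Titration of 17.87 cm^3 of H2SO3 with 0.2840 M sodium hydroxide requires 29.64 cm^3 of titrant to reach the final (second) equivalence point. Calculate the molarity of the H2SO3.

0.236 M

n(NaOH) = 0.2840 x 0.02964 = 0.008418 mol.
At the final (second) equivalence point, 2 mol OH^- react per mol H2SO3, so n(H2SO3) = 0.008418 / 2 = 0.004209 mol.
[H2SO3] = 0.004209 / 0.01787 L = 0.236 M.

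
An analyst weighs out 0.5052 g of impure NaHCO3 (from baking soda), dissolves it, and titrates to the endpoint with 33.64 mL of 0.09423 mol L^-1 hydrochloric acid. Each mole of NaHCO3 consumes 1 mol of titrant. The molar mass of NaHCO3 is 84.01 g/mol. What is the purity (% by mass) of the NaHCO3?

52.7%

n(HCl) = 0.09423 x 0.03364 = 0.003170 mol.
n(NaHCO3) = 0.003170 / 1 = 0.003170 mol.
mass of NaHCO3 = 0.003170 x 84.01 = 0.2663 g.
% purity = 0.2663 / 0.5052 x 100 = 52.7%.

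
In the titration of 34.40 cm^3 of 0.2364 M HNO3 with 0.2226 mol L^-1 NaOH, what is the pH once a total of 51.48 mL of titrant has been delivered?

n(acid) = 0.2364 x 0.03440 = 0.008132 mol; n(NaOH) added = 0.2226 x 0.05148 = 0.01146 mol.
Base is in excess by 0.01146 - 0.008132 = 0.003327 mol in a total volume of 0.08588 L.
[OH^-] = 0.003327/0.08588 = 0.03874 M, so pOH = 1.41 and pH = 14.00 - 1.41 = 12.59.

12.59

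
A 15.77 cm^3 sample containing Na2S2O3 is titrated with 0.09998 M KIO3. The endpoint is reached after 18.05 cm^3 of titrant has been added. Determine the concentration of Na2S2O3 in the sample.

0.687 M

n(KIO3) = 0.09998 x 0.01805 = 0.001805 mol.
From the balanced equation, 1 mol KIO3 reacts with 6 mol Na2S2O3, so n(Na2S2O3) = 0.001805 x 6/1 = 0.01083 mol.
[Na2S2O3] = 0.01083 / 0.01577 L = 0.687 M.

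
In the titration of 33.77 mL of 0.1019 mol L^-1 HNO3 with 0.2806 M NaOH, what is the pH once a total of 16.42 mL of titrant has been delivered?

n(acid) = 0.1019 x 0.03377 = 0.003441 mol; n(NaOH) added = 0.2806 x 0.01642 = 0.004607 mol.
Base is in excess by 0.004607 - 0.003441 = 0.001166 mol in a total volume of 0.05019 L.
[OH^-] = 0.001166/0.05019 = 0.02324 M, so pOH = 1.63 and pH = 14.00 - 1.63 = 12.37.

12.37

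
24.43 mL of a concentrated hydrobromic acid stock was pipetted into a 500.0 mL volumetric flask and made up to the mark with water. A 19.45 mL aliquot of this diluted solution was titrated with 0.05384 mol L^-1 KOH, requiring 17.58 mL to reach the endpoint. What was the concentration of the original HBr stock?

0.996 M

n(KOH) = 0.05384 x 0.01758 = 0.0009465 mol.
n(HBr) in the aliquot = 0.0009465 mol.
[diluted HBr] = 0.0009465 / 0.01945 = 0.04866 M.
Dilution factor = 500.0/24.43 = 20.47, so [stock] = 0.04866 x 20.47 = 0.996 M.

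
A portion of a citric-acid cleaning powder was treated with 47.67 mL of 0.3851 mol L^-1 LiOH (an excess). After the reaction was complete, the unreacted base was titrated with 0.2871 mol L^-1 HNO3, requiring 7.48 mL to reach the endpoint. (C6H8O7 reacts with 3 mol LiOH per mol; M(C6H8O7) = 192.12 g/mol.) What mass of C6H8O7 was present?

Total n(LiOH) added = 0.3851 x 0.04767 = 0.01836 mol.
n(HNO3) used = 0.2871 x 0.007480 = 0.002148 mol, which equals the excess n(LiOH).
So n(LiOH) consumed by the sample = 0.01836 - 0.002148 = 0.01621 mol.
n(C6H8O7) = 0.01621 / 3 = 0.005403 mol.
mass = 0.005403 mol x 192.12 g/mol = 1.04 g.

1.04 g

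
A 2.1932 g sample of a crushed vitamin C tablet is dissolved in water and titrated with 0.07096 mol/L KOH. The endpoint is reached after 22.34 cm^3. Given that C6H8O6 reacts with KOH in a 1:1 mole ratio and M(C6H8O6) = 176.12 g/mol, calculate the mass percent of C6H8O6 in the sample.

12.7%

n(KOH) = 0.07096 x 0.02234 = 0.001585 mol.
n(C6H8O6) = 0.001585 / 1 = 0.001585 mol.
mass of C6H8O6 = 0.001585 x 176.12 = 0.2792 g.
% purity = 0.2792 / 2.1932 x 100 = 12.7%.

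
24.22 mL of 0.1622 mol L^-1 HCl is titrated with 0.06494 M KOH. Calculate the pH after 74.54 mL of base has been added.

n(acid) = 0.1622 x 0.02422 = 0.003928 mol; n(KOH) added = 0.06494 x 0.07454 = 0.004841 mol.
Base is in excess by 0.004841 - 0.003928 = 0.0009121 mol in a total volume of 0.09876 L.
[OH^-] = 0.0009121/0.09876 = 0.009236 M, so pOH = 2.03 and pH = 14.00 - 2.03 = 11.97.

11.97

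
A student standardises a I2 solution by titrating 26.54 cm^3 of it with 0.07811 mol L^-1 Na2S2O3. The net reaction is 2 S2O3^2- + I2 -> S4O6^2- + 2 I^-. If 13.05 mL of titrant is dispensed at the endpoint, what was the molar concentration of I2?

n(Na2S2O3) = 0.07811 x 0.01305 = 0.001019 mol.
From the balanced equation, 2 mol Na2S2O3 reacts with 1 mol I2, so n(I2) = 0.001019 x 1/2 = 0.0005097 mol.
[I2] = 0.0005097 / 0.02654 L = 0.0192 M.

0.0192 M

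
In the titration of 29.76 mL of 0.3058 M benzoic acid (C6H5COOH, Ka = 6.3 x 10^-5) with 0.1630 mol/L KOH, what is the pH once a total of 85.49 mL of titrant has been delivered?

n(acid) = 0.3058 x 0.02976 = 0.009101 mol; n(KOH) added = 0.1630 x 0.08549 = 0.01393 mol.
Base is in excess by 0.01393 - 0.009101 = 0.004834 mol in a total volume of 0.1153 L.
[OH^-] = 0.004834/0.1153 = 0.04195 M, so pOH = 1.38 and pH = 14.00 - 1.38 = 12.62.

12.62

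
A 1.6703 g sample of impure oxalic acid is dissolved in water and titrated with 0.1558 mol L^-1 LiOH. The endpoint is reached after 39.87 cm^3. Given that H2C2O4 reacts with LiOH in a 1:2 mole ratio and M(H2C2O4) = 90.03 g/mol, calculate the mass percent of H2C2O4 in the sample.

16.7%

n(LiOH) = 0.1558 x 0.03987 = 0.006212 mol.
n(H2C2O4) = 0.006212 / 2 = 0.003106 mol.
mass of H2C2O4 = 0.003106 x 90.03 = 0.2796 g.
% purity = 0.2796 / 1.6703 x 100 = 16.7%.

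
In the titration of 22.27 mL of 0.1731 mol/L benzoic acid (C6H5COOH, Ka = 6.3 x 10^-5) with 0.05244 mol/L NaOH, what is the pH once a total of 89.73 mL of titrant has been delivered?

n(acid) = 0.1731 x 0.02227 = 0.003855 mol; n(NaOH) added = 0.05244 x 0.08973 = 0.004705 mol.
Base is in excess by 0.004705 - 0.003855 = 0.0008505 mol in a total volume of 0.1120 L.
[OH^-] = 0.0008505/0.1120 = 0.007594 M, so pOH = 2.12 and pH = 14.00 - 2.12 = 11.88.

11.88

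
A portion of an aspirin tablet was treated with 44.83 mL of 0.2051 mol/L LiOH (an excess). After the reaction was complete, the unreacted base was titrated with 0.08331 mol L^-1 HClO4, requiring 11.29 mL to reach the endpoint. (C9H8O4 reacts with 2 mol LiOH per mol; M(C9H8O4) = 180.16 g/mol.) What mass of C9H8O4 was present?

Total n(LiOH) added = 0.2051 x 0.04483 = 0.009195 mol.
n(HClO4) used = 0.08331 x 0.01129 = 0.0009406 mol, which equals the excess n(LiOH).
So n(LiOH) consumed by the sample = 0.009195 - 0.0009406 = 0.008254 mol.
n(C9H8O4) = 0.008254 / 2 = 0.004127 mol.
mass = 0.004127 mol x 180.16 g/mol = 0.744 g.

0.744 g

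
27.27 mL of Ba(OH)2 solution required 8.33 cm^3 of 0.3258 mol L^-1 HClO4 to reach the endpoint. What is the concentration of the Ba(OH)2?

n(HClO4) delivered = 0.3258 x 0.008330 = 0.002714 mol.
The reaction is 1 Ba(OH)2 + 2 HClO4, so n(Ba(OH)2) = 0.002714 x 1/2 = 0.001357 mol.
[Ba(OH)2] = 0.001357 mol / 0.02727 L = 0.0498 M.

0.0498 M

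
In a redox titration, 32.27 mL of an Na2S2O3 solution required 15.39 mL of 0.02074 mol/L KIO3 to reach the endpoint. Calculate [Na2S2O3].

0.0593 M

n(KIO3) = 0.02074 x 0.01539 = 0.0003192 mol.
From the balanced equation, 1 mol KIO3 reacts with 6 mol Na2S2O3, so n(Na2S2O3) = 0.0003192 x 6/1 = 0.001915 mol.
[Na2S2O3] = 0.001915 / 0.03227 L = 0.0593 M.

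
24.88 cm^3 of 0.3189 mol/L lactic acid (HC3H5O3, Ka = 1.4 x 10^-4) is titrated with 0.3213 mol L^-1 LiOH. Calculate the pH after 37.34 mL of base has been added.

12.81

n(acid) = 0.3189 x 0.02488 = 0.007934 mol; n(LiOH) added = 0.3213 x 0.03734 = 0.01200 mol.
Base is in excess by 0.01200 - 0.007934 = 0.004063 mol in a total volume of 0.06222 L.
[OH^-] = 0.004063/0.06222 = 0.06530 M, so pOH = 1.19 and pH = 14.00 - 1.19 = 12.81.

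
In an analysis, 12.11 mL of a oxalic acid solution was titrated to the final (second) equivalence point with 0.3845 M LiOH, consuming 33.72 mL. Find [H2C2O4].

0.535 M

n(LiOH) = 0.3845 x 0.03372 = 0.01297 mol.
At the final (second) equivalence point, 2 mol OH^- react per mol H2C2O4, so n(H2C2O4) = 0.01297 / 2 = 0.006483 mol.
[H2C2O4] = 0.006483 / 0.01211 L = 0.535 M.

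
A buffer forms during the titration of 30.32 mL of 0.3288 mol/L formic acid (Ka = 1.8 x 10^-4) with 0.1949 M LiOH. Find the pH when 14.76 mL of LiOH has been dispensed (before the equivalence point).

3.35

Initial n(HCOOH) = 0.3288 x 0.03032 = 0.009969 mol.
n(LiOH) added = 0.1949 x 0.01476 = 0.002877 mol, converting that many moles of HCOOH to HCOO-.
Remaining n(HCOOH) = 0.007092 mol; n(HCOO-) = 0.002877 mol.
By Henderson-Hasselbalch, pH = pKa + log([A^-]/[HA]) = 3.74 + log(0.002877/0.007092) = 3.74 + (-0.39) = 3.35.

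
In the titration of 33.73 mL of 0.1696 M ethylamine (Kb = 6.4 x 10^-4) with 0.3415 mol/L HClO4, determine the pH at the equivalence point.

n(C2H5NH2) = 0.1696 x 0.03373 = 0.005721 mol; V(HClO4) at equivalence = 0.005721/0.3415 = 0.01675 L.
At equivalence the base is fully converted to C2H5NH3+; total volume = 0.05048 L, so [C2H5NH3+] = 0.005721/0.05048 = 0.1133 M.
Ka(C2H5NH3+) = Kw/Kb = 1.0e-14 / 6.4 x 10^-4 = 1.56e-11.
[H^+] = sqrt(Ka x [C2H5NH3+]) = sqrt(1.56e-11 x 0.1133) = 1.33e-6 M.
pH = -log(1.33e-6) = 5.88.

5.88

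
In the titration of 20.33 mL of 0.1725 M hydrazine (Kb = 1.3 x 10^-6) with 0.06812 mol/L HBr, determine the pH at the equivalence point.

4.71

n(N2H4) = 0.1725 x 0.02033 = 0.003507 mol; V(HBr) at equivalence = 0.003507/0.06812 = 0.05148 L.
At equivalence the base is fully converted to N2H5+; total volume = 0.07181 L, so [N2H5+] = 0.003507/0.07181 = 0.04884 M.
Ka(N2H5+) = Kw/Kb = 1.0e-14 / 1.3 x 10^-6 = 7.69e-9.
[H^+] = sqrt(Ka x [N2H5+]) = sqrt(7.69e-9 x 0.04884) = 1.94e-5 M.
pH = -log(1.94e-5) = 4.71.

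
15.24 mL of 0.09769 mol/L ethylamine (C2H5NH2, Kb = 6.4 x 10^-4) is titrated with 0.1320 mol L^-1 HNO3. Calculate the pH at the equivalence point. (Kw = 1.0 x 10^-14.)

n(C2H5NH2) = 0.09769 x 0.01524 = 0.001489 mol; V(HNO3) at equivalence = 0.001489/0.1320 = 0.01128 L.
At equivalence the base is fully converted to C2H5NH3+; total volume = 0.02652 L, so [C2H5NH3+] = 0.001489/0.02652 = 0.05614 M.
Ka(C2H5NH3+) = Kw/Kb = 1.0e-14 / 6.4 x 10^-4 = 1.56e-11.
[H^+] = sqrt(Ka x [C2H5NH3+]) = sqrt(1.56e-11 x 0.05614) = 9.37e-7 M.
pH = -log(9.37e-7) = 6.03.

6.03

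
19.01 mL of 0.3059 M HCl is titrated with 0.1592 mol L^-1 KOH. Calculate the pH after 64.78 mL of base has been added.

12.73

n(acid) = 0.3059 x 0.01901 = 0.005815 mol; n(KOH) added = 0.1592 x 0.06478 = 0.01031 mol.
Base is in excess by 0.01031 - 0.005815 = 0.004498 mol in a total volume of 0.08379 L.
[OH^-] = 0.004498/0.08379 = 0.05368 M, so pOH = 1.27 and pH = 14.00 - 1.27 = 12.73.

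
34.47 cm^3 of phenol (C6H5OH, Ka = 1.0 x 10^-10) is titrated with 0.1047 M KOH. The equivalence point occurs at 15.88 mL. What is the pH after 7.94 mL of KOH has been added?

10.00

7.94 mL is exactly half the equivalence volume (15.88/2), i.e. the half-equivalence point.
There, n(HA) = n(A^-), so pH = pKa = -log(1.0 x 10^-10) = 10.00.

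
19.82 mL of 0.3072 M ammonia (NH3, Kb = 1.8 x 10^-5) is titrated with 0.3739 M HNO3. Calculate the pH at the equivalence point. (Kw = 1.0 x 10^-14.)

n(NH3) = 0.3072 x 0.01982 = 0.006089 mol; V(HNO3) at equivalence = 0.006089/0.3739 = 0.01628 L.
At equivalence the base is fully converted to NH4+; total volume = 0.03610 L, so [NH4+] = 0.006089/0.03610 = 0.1686 M.
Ka(NH4+) = Kw/Kb = 1.0e-14 / 1.8 x 10^-5 = 5.56e-10.
[H^+] = sqrt(Ka x [NH4+]) = sqrt(5.56e-10 x 0.1686) = 9.68e-6 M.
pH = -log(9.68e-6) = 5.01.

5.01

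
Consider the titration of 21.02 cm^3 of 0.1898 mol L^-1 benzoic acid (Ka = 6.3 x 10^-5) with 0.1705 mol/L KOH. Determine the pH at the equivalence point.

8.58

n(C6H5COOH) = 0.1898 x 0.02102 = 0.003990 mol; V(KOH) at equivalence = 0.003990/0.1705 = 0.02340 L.
At equivalence all the acid is converted to C6H5COO-; total volume = 0.02102 + 0.02340 = 0.04442 L, so [C6H5COO-] = 0.003990/0.04442 = 0.08982 M.
Kb = Kw/Ka = 1.0e-14 / 6.3 x 10^-5 = 1.59e-10.
[OH^-] = sqrt(Kb x [C6H5COO-]) = sqrt(1.59e-10 x 0.08982) = 3.78e-6 M.
pOH = 5.42, so pH = 14.00 - 5.42 = 8.58.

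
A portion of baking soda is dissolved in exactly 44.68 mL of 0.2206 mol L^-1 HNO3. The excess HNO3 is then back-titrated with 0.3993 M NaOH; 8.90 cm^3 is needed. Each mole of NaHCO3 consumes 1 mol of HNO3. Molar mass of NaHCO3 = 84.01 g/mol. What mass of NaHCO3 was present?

Total n(HNO3) added = 0.2206 x 0.04468 = 0.009856 mol.
n(NaOH) used = 0.3993 x 0.008900 = 0.003554 mol, which equals the excess n(HNO3).
So n(HNO3) consumed by the sample = 0.009856 - 0.003554 = 0.006303 mol.
n(NaHCO3) = 0.006303 / 1 = 0.006303 mol.
mass = 0.006303 mol x 84.01 g/mol = 0.529 g.

0.529 g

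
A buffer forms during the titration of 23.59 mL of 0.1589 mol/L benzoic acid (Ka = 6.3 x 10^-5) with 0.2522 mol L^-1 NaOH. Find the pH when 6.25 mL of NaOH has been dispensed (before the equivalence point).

4.06

Initial n(C6H5COOH) = 0.1589 x 0.02359 = 0.003748 mol.
n(NaOH) added = 0.2522 x 0.006250 = 0.001576 mol, converting that many moles of C6H5COOH to C6H5COO-.
Remaining n(C6H5COOH) = 0.002172 mol; n(C6H5COO-) = 0.001576 mol.
By Henderson-Hasselbalch, pH = pKa + log([A^-]/[HA]) = 4.20 + log(0.001576/0.002172) = 4.20 + (-0.14) = 4.06.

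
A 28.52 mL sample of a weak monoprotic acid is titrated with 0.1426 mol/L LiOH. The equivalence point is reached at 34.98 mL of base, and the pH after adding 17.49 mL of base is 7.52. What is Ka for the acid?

17.49 mL is half of the equivalence volume, so this is the half-equivalence point where [HA] = [A^-].
At half-equivalence pH = pKa, so pKa = 7.52.
Ka = 10^(-7.52) = 3.0 x 10^-8.

3.0 x 10^-8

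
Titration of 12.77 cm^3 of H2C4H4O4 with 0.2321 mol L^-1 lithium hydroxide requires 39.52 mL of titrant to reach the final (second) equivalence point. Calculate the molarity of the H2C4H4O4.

n(LiOH) = 0.2321 x 0.03952 = 0.009173 mol.
At the final (second) equivalence point, 2 mol OH^- react per mol H2C4H4O4, so n(H2C4H4O4) = 0.009173 / 2 = 0.004586 mol.
[H2C4H4O4] = 0.004586 / 0.01277 L = 0.359 M.

0.359 M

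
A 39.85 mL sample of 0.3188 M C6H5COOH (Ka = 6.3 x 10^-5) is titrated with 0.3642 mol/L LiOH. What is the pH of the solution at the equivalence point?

8.72

n(C6H5COOH) = 0.3188 x 0.03985 = 0.01270 mol; V(LiOH) at equivalence = 0.01270/0.3642 = 0.03488 L.
At equivalence all the acid is converted to C6H5COO-; total volume = 0.03985 + 0.03488 = 0.07473 L, so [C6H5COO-] = 0.01270/0.07473 = 0.1700 M.
Kb = Kw/Ka = 1.0e-14 / 6.3 x 10^-5 = 1.59e-10.
[OH^-] = sqrt(Kb x [C6H5COO-]) = sqrt(1.59e-10 x 0.1700) = 5.19e-6 M.
pOH = 5.28, so pH = 14.00 - 5.28 = 8.72.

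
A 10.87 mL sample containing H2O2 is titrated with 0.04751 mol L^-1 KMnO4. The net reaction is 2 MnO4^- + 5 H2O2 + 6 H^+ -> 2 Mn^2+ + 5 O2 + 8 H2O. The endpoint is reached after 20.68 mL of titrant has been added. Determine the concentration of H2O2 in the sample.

0.226 M

n(KMnO4) = 0.04751 x 0.02068 = 0.0009825 mol.
From the balanced equation, 2 mol KMnO4 reacts with 5 mol H2O2, so n(H2O2) = 0.0009825 x 5/2 = 0.002456 mol.
[H2O2] = 0.002456 / 0.01087 L = 0.226 M.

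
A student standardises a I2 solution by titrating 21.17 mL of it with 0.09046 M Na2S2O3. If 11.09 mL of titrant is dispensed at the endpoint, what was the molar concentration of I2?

0.0237 M

n(Na2S2O3) = 0.09046 x 0.01109 = 0.001003 mol.
From the balanced equation, 2 mol Na2S2O3 reacts with 1 mol I2, so n(I2) = 0.001003 x 1/2 = 0.0005016 mol.
[I2] = 0.0005016 / 0.02117 L = 0.0237 M.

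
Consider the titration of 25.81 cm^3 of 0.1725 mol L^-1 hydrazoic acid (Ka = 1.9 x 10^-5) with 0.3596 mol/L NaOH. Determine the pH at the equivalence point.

n(HN3) = 0.1725 x 0.02581 = 0.004452 mol; V(NaOH) at equivalence = 0.004452/0.3596 = 0.01238 L.
At equivalence all the acid is converted to N3-; total volume = 0.02581 + 0.01238 = 0.03819 L, so [N3-] = 0.004452/0.03819 = 0.1166 M.
Kb = Kw/Ka = 1.0e-14 / 1.9 x 10^-5 = 5.26e-10.
[OH^-] = sqrt(Kb x [N3-]) = sqrt(5.26e-10 x 0.1166) = 7.83e-6 M.
pOH = 5.11, so pH = 14.00 - 5.11 = 8.89.

8.89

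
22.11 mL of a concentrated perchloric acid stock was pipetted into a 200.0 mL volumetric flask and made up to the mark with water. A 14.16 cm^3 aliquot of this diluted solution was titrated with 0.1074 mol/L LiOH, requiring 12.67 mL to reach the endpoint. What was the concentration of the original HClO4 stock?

0.869 M

n(LiOH) = 0.1074 x 0.01267 = 0.001361 mol.
n(HClO4) in the aliquot = 0.001361 mol.
[diluted HClO4] = 0.001361 / 0.01416 = 0.09610 M.
Dilution factor = 200.0/22.11 = 9.046, so [stock] = 0.09610 x 9.046 = 0.869 M.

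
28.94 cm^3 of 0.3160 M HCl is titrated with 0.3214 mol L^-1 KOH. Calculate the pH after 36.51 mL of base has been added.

12.60

n(acid) = 0.3160 x 0.02894 = 0.009145 mol; n(KOH) added = 0.3214 x 0.03651 = 0.01173 mol.
Base is in excess by 0.01173 - 0.009145 = 0.002589 mol in a total volume of 0.06545 L.
[OH^-] = 0.002589/0.06545 = 0.03956 M, so pOH = 1.40 and pH = 14.00 - 1.40 = 12.60.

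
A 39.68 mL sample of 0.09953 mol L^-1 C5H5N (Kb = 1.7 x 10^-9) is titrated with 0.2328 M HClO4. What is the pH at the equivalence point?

3.19

n(C5H5N) = 0.09953 x 0.03968 = 0.003949 mol; V(HClO4) at equivalence = 0.003949/0.2328 = 0.01696 L.
At equivalence the base is fully converted to C5H5NH+; total volume = 0.05664 L, so [C5H5NH+] = 0.003949/0.05664 = 0.06972 M.
Ka(C5H5NH+) = Kw/Kb = 1.0e-14 / 1.7 x 10^-9 = 5.88e-6.
[H^+] = sqrt(Ka x [C5H5NH+]) = sqrt(5.88e-6 x 0.06972) = 0.000640 M.
pH = -log(0.000640) = 3.19.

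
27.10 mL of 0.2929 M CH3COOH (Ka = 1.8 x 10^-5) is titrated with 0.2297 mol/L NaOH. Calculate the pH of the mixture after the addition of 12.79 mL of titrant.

Initial n(CH3COOH) = 0.2929 x 0.02710 = 0.007938 mol.
n(NaOH) added = 0.2297 x 0.01279 = 0.002938 mol, converting that many moles of CH3COOH to CH3COO-.
Remaining n(CH3COOH) = 0.005000 mol; n(CH3COO-) = 0.002938 mol.
By Henderson-Hasselbalch, pH = pKa + log([A^-]/[HA]) = 4.74 + log(0.002938/0.005000) = 4.74 + (-0.23) = 4.51.

4.51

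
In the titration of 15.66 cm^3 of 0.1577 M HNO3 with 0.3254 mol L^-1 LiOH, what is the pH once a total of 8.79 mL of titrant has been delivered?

n(acid) = 0.1577 x 0.01566 = 0.002470 mol; n(LiOH) added = 0.3254 x 0.008790 = 0.002860 mol.
Base is in excess by 0.002860 - 0.002470 = 0.0003907 mol in a total volume of 0.02445 L.
[OH^-] = 0.0003907/0.02445 = 0.01598 M, so pOH = 1.80 and pH = 14.00 - 1.80 = 12.20.

12.20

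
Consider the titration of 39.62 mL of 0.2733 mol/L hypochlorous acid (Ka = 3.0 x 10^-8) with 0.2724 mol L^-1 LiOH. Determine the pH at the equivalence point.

10.33

n(HClO) = 0.2733 x 0.03962 = 0.01083 mol; V(LiOH) at equivalence = 0.01083/0.2724 = 0.03975 L.
At equivalence all the acid is converted to ClO-; total volume = 0.03962 + 0.03975 = 0.07937 L, so [ClO-] = 0.01083/0.07937 = 0.1364 M.
Kb = Kw/Ka = 1.0e-14 / 3.0 x 10^-8 = 3.33e-7.
[OH^-] = sqrt(Kb x [ClO-]) = sqrt(3.33e-7 x 0.1364) = 0.000213 M.
pOH = 3.67, so pH = 14.00 - 3.67 = 10.33.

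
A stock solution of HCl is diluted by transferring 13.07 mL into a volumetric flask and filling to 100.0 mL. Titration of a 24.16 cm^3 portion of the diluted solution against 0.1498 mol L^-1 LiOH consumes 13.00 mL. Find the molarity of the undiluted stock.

n(LiOH) = 0.1498 x 0.01300 = 0.001947 mol.
n(HCl) in the aliquot = 0.001947 mol.
[diluted HCl] = 0.001947 / 0.02416 = 0.08060 M.
Dilution factor = 100.0/13.07 = 7.651, so [stock] = 0.08060 x 7.651 = 0.617 M.

0.617 M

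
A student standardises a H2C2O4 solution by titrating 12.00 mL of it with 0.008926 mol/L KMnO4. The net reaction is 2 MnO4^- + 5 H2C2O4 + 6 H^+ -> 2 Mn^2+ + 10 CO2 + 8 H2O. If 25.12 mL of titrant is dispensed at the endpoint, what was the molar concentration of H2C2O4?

0.0467 M

n(KMnO4) = 0.008926 x 0.02512 = 0.0002242 mol.
From the balanced equation, 2 mol KMnO4 reacts with 5 mol H2C2O4, so n(H2C2O4) = 0.0002242 x 5/2 = 0.0005606 mol.
[H2C2O4] = 0.0005606 / 0.01200 L = 0.0467 M.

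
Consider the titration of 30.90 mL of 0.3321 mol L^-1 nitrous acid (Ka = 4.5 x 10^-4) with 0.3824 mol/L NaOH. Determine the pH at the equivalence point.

n(HNO2) = 0.3321 x 0.03090 = 0.01026 mol; V(NaOH) at equivalence = 0.01026/0.3824 = 0.02684 L.
At equivalence all the acid is converted to NO2-; total volume = 0.03090 + 0.02684 = 0.05774 L, so [NO2-] = 0.01026/0.05774 = 0.1777 M.
Kb = Kw/Ka = 1.0e-14 / 4.5 x 10^-4 = 2.22e-11.
[OH^-] = sqrt(Kb x [NO2-]) = sqrt(2.22e-11 x 0.1777) = 1.99e-6 M.
pOH = 5.70, so pH = 14.00 - 5.70 = 8.30.

8.30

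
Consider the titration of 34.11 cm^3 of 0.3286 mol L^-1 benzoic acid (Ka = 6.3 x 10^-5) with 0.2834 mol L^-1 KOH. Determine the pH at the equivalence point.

n(C6H5COOH) = 0.3286 x 0.03411 = 0.01121 mol; V(KOH) at equivalence = 0.01121/0.2834 = 0.03955 L.
At equivalence all the acid is converted to C6H5COO-; total volume = 0.03411 + 0.03955 = 0.07366 L, so [C6H5COO-] = 0.01121/0.07366 = 0.1522 M.
Kb = Kw/Ka = 1.0e-14 / 6.3 x 10^-5 = 1.59e-10.
[OH^-] = sqrt(Kb x [C6H5COO-]) = sqrt(1.59e-10 x 0.1522) = 4.91e-6 M.
pOH = 5.31, so pH = 14.00 - 5.31 = 8.69.

8.69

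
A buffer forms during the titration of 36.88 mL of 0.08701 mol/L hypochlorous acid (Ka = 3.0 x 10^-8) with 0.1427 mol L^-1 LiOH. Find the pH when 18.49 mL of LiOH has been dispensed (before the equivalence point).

Initial n(HClO) = 0.08701 x 0.03688 = 0.003209 mol.
n(LiOH) added = 0.1427 x 0.01849 = 0.002639 mol, converting that many moles of HClO to ClO-.
Remaining n(HClO) = 0.0005704 mol; n(ClO-) = 0.002639 mol.
By Henderson-Hasselbalch, pH = pKa + log([A^-]/[HA]) = 7.52 + log(0.002639/0.0005704) = 7.52 + (+0.67) = 8.19.

8.19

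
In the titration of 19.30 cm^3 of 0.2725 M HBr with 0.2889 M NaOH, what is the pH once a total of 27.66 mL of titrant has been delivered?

12.76

n(acid) = 0.2725 x 0.01930 = 0.005259 mol; n(NaOH) added = 0.2889 x 0.02766 = 0.007991 mol.
Base is in excess by 0.007991 - 0.005259 = 0.002732 mol in a total volume of 0.04696 L.
[OH^-] = 0.002732/0.04696 = 0.05817 M, so pOH = 1.24 and pH = 14.00 - 1.24 = 12.76.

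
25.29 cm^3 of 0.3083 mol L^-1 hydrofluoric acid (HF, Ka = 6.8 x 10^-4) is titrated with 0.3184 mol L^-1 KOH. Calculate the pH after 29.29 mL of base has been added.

12.45

n(acid) = 0.3083 x 0.02529 = 0.007797 mol; n(KOH) added = 0.3184 x 0.02929 = 0.009326 mol.
Base is in excess by 0.009326 - 0.007797 = 0.001529 mol in a total volume of 0.05458 L.
[OH^-] = 0.001529/0.05458 = 0.02801 M, so pOH = 1.55 and pH = 14.00 - 1.55 = 12.45.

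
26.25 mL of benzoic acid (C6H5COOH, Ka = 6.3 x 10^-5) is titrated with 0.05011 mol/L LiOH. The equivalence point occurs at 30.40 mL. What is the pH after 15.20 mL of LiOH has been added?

15.20 mL is exactly half the equivalence volume (30.40/2), i.e. the half-equivalence point.
There, n(HA) = n(A^-), so pH = pKa = -log(6.3 x 10^-5) = 4.20.

4.20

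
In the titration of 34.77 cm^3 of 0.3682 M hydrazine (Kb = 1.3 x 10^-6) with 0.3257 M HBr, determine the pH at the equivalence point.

n(N2H4) = 0.3682 x 0.03477 = 0.01280 mol; V(HBr) at equivalence = 0.01280/0.3257 = 0.03931 L.
At equivalence the base is fully converted to N2H5+; total volume = 0.07408 L, so [N2H5+] = 0.01280/0.07408 = 0.1728 M.
Ka(N2H5+) = Kw/Kb = 1.0e-14 / 1.3 x 10^-6 = 7.69e-9.
[H^+] = sqrt(Ka x [N2H5+]) = sqrt(7.69e-9 x 0.1728) = 3.65e-5 M.
pH = -log(3.65e-5) = 4.44.

4.44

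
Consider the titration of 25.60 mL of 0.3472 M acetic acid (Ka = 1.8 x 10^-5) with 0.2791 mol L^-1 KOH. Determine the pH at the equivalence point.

8.97

n(CH3COOH) = 0.3472 x 0.02560 = 0.008888 mol; V(KOH) at equivalence = 0.008888/0.2791 = 0.03185 L.
At equivalence all the acid is converted to CH3COO-; total volume = 0.02560 + 0.03185 = 0.05745 L, so [CH3COO-] = 0.008888/0.05745 = 0.1547 M.
Kb = Kw/Ka = 1.0e-14 / 1.8 x 10^-5 = 5.56e-10.
[OH^-] = sqrt(Kb x [CH3COO-]) = sqrt(5.56e-10 x 0.1547) = 9.27e-6 M.
pOH = 5.03, so pH = 14.00 - 5.03 = 8.97.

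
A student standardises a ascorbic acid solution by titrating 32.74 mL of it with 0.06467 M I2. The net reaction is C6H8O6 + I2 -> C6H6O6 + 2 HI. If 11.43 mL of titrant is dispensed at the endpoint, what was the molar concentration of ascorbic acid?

0.0226 M

n(I2) = 0.06467 x 0.01143 = 0.0007392 mol.
From the balanced equation, 1 mol I2 reacts with 1 mol ascorbic acid, so n(ascorbic acid) = 0.0007392 x 1/1 = 0.0007392 mol.
[ascorbic acid] = 0.0007392 / 0.03274 L = 0.0226 M.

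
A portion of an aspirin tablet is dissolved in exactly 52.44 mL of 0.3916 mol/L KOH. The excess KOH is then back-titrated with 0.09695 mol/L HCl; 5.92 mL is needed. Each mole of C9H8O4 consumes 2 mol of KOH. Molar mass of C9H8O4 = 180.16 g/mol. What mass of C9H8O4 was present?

Total n(KOH) added = 0.3916 x 0.05244 = 0.02054 mol.
n(HCl) used = 0.09695 x 0.005920 = 0.0005739 mol, which equals the excess n(KOH).
So n(KOH) consumed by the sample = 0.02054 - 0.0005739 = 0.01996 mol.
n(C9H8O4) = 0.01996 / 2 = 0.009981 mol.
mass = 0.009981 mol x 180.16 g/mol = 1.80 g.

1.80 g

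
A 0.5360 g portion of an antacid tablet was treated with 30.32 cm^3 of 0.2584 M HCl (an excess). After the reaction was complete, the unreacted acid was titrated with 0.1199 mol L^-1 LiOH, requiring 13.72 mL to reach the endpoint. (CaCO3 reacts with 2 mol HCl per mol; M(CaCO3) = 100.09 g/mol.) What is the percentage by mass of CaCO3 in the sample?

Total n(HCl) added = 0.2584 x 0.03032 = 0.007835 mol.
n(LiOH) used = 0.1199 x 0.01372 = 0.001645 mol, which equals the excess n(HCl).
So n(HCl) consumed by the sample = 0.007835 - 0.001645 = 0.006190 mol.
n(CaCO3) = 0.006190 / 2 = 0.003095 mol.
mass CaCO3 = 0.003095 x 100.09 = 0.3098 g, so %CaCO3 = 0.3098/0.5360 x 100 = 57.8%.

57.8%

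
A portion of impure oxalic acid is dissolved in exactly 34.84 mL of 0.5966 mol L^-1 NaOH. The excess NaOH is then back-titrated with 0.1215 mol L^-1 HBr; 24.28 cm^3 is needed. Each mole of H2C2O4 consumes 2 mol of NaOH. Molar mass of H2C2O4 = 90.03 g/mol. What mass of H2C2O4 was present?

0.803 g

Total n(NaOH) added = 0.5966 x 0.03484 = 0.02079 mol.
n(HBr) used = 0.1215 x 0.02428 = 0.002950 mol, which equals the excess n(NaOH).
So n(NaOH) consumed by the sample = 0.02079 - 0.002950 = 0.01784 mol.
n(H2C2O4) = 0.01784 / 2 = 0.008918 mol.
mass = 0.008918 mol x 90.03 g/mol = 0.803 g.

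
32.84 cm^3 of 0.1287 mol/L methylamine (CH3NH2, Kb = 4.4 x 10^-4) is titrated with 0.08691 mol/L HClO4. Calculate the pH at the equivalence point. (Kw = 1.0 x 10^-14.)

5.96

n(CH3NH2) = 0.1287 x 0.03284 = 0.004227 mol; V(HClO4) at equivalence = 0.004227/0.08691 = 0.04863 L.
At equivalence the base is fully converted to CH3NH3+; total volume = 0.08147 L, so [CH3NH3+] = 0.004227/0.08147 = 0.05188 M.
Ka(CH3NH3+) = Kw/Kb = 1.0e-14 / 4.4 x 10^-4 = 2.27e-11.
[H^+] = sqrt(Ka x [CH3NH3+]) = sqrt(2.27e-11 x 0.05188) = 1.09e-6 M.
pH = -log(1.09e-6) = 5.96.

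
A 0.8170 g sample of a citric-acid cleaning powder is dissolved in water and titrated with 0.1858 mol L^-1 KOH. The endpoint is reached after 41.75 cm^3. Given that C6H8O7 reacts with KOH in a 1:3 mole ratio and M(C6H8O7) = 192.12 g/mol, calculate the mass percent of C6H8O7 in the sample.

60.8%

n(KOH) = 0.1858 x 0.04175 = 0.007757 mol.
n(C6H8O7) = 0.007757 / 3 = 0.002586 mol.
mass of C6H8O7 = 0.002586 x 192.12 = 0.4968 g.
% purity = 0.4968 / 0.8170 x 100 = 60.8%.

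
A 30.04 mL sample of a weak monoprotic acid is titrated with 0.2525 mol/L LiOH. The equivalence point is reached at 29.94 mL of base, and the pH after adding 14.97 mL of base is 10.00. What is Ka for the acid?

1.0 x 10^-10

14.97 mL is half of the equivalence volume, so this is the half-equivalence point where [HA] = [A^-].
At half-equivalence pH = pKa, so pKa = 10.00.
Ka = 10^(-10.00) = 1.0 x 10^-10.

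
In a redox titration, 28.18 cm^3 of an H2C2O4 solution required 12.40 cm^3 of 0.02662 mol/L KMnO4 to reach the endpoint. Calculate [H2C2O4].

n(KMnO4) = 0.02662 x 0.01240 = 0.0003301 mol.
From the balanced equation, 2 mol KMnO4 reacts with 5 mol H2C2O4, so n(H2C2O4) = 0.0003301 x 5/2 = 0.0008252 mol.
[H2C2O4] = 0.0008252 / 0.02818 L = 0.0293 M.

0.0293 M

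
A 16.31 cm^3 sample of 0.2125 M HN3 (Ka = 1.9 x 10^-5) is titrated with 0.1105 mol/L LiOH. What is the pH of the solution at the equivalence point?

8.79

n(HN3) = 0.2125 x 0.01631 = 0.003466 mol; V(LiOH) at equivalence = 0.003466/0.1105 = 0.03137 L.
At equivalence all the acid is converted to N3-; total volume = 0.01631 + 0.03137 = 0.04768 L, so [N3-] = 0.003466/0.04768 = 0.07270 M.
Kb = Kw/Ka = 1.0e-14 / 1.9 x 10^-5 = 5.26e-10.
[OH^-] = sqrt(Kb x [N3-]) = sqrt(5.26e-10 x 0.07270) = 6.19e-6 M.
pOH = 5.21, so pH = 14.00 - 5.21 = 8.79.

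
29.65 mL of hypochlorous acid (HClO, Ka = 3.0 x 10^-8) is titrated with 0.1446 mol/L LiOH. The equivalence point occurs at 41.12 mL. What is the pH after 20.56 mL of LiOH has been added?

20.56 mL is exactly half the equivalence volume (41.12/2), i.e. the half-equivalence point.
There, n(HA) = n(A^-), so pH = pKa = -log(3.0 x 10^-8) = 7.52.

7.52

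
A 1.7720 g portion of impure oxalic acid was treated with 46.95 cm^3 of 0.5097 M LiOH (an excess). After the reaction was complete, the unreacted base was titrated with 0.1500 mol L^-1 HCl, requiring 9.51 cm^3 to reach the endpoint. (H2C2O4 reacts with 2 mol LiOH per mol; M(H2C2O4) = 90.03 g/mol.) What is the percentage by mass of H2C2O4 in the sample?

57.2%

Total n(LiOH) added = 0.5097 x 0.04695 = 0.02393 mol.
n(HCl) used = 0.1500 x 0.009510 = 0.001426 mol, which equals the excess n(LiOH).
So n(LiOH) consumed by the sample = 0.02393 - 0.001426 = 0.02250 mol.
n(H2C2O4) = 0.02250 / 2 = 0.01125 mol.
mass H2C2O4 = 0.01125 x 90.03 = 1.013 g, so %H2C2O4 = 1.013/1.7720 x 100 = 57.2%.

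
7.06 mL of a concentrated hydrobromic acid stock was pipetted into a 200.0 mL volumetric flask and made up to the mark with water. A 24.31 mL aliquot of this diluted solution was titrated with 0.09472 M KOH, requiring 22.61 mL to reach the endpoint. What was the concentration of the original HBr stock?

2.50 M

n(KOH) = 0.09472 x 0.02261 = 0.002142 mol.
n(HBr) in the aliquot = 0.002142 mol.
[diluted HBr] = 0.002142 / 0.02431 = 0.08810 M.
Dilution factor = 200.0/7.060 = 28.33, so [stock] = 0.08810 x 28.33 = 2.50 M.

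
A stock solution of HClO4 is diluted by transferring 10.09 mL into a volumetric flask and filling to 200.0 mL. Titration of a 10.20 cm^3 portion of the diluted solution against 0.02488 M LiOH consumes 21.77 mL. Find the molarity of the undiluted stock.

1.05 M

n(LiOH) = 0.02488 x 0.02177 = 0.0005416 mol.
n(HClO4) in the aliquot = 0.0005416 mol.
[diluted HClO4] = 0.0005416 / 0.01020 = 0.05310 M.
Dilution factor = 200.0/10.09 = 19.82, so [stock] = 0.05310 x 19.82 = 1.05 M.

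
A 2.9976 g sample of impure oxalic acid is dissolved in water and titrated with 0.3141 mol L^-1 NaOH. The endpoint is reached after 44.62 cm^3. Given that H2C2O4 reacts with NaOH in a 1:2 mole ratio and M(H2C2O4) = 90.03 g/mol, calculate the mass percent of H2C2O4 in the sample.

21.0%

n(NaOH) = 0.3141 x 0.04462 = 0.01402 mol.
n(H2C2O4) = 0.01402 / 2 = 0.007008 mol.
mass of H2C2O4 = 0.007008 x 90.03 = 0.6309 g.
% purity = 0.6309 / 2.9976 x 100 = 21.0%.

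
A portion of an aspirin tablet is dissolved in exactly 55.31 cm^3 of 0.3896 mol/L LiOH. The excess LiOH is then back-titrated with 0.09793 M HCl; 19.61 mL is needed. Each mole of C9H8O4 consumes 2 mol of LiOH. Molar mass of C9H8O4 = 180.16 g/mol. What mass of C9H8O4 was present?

1.77 g

Total n(LiOH) added = 0.3896 x 0.05531 = 0.02155 mol.
n(HCl) used = 0.09793 x 0.01961 = 0.001920 mol, which equals the excess n(LiOH).
So n(LiOH) consumed by the sample = 0.02155 - 0.001920 = 0.01963 mol.
n(C9H8O4) = 0.01963 / 2 = 0.009814 mol.
mass = 0.009814 mol x 180.16 g/mol = 1.77 g.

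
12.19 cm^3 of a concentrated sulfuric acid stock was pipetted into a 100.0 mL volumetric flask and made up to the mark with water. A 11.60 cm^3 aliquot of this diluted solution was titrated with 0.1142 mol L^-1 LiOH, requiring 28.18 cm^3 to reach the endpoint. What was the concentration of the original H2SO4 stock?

1.14 M

n(LiOH) = 0.1142 x 0.02818 = 0.003218 mol.
n(H2SO4) in the aliquot = 0.003218 x 1/2 = 0.001609 mol.
[diluted H2SO4] = 0.001609 / 0.01160 = 0.1387 M.
Dilution factor = 100.0/12.19 = 8.203, so [stock] = 0.1387 x 8.203 = 1.14 M.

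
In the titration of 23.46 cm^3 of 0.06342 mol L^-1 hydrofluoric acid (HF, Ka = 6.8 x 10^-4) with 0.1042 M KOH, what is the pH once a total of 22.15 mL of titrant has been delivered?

n(acid) = 0.06342 x 0.02346 = 0.001488 mol; n(KOH) added = 0.1042 x 0.02215 = 0.002308 mol.
Base is in excess by 0.002308 - 0.001488 = 0.0008202 mol in a total volume of 0.04561 L.
[OH^-] = 0.0008202/0.04561 = 0.01798 M, so pOH = 1.75 and pH = 14.00 - 1.75 = 12.25.

12.25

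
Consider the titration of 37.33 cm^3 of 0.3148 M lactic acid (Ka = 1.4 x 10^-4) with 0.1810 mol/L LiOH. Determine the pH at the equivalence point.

n(HC3H5O3) = 0.3148 x 0.03733 = 0.01175 mol; V(LiOH) at equivalence = 0.01175/0.1810 = 0.06493 L.
At equivalence all the acid is converted to C3H5O3-; total volume = 0.03733 + 0.06493 = 0.1023 L, so [C3H5O3-] = 0.01175/0.1023 = 0.1149 M.
Kb = Kw/Ka = 1.0e-14 / 1.4 x 10^-4 = 7.14e-11.
[OH^-] = sqrt(Kb x [C3H5O3-]) = sqrt(7.14e-11 x 0.1149) = 2.87e-6 M.
pOH = 5.54, so pH = 14.00 - 5.54 = 8.46.

8.46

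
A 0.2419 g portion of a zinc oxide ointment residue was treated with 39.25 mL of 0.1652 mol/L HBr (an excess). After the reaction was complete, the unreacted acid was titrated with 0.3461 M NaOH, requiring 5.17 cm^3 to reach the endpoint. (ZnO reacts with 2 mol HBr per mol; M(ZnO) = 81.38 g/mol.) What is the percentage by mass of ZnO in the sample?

79.0%

Total n(HBr) added = 0.1652 x 0.03925 = 0.006484 mol.
n(NaOH) used = 0.3461 x 0.005170 = 0.001789 mol, which equals the excess n(HBr).
So n(HBr) consumed by the sample = 0.006484 - 0.001789 = 0.004695 mol.
n(ZnO) = 0.004695 / 2 = 0.002347 mol.
mass ZnO = 0.002347 x 81.38 = 0.1910 g, so %ZnO = 0.1910/0.2419 x 100 = 79.0%.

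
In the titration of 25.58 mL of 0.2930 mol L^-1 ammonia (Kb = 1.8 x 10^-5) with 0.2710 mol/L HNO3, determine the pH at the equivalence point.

n(NH3) = 0.2930 x 0.02558 = 0.007495 mol; V(HNO3) at equivalence = 0.007495/0.2710 = 0.02766 L.
At equivalence the base is fully converted to NH4+; total volume = 0.05324 L, so [NH4+] = 0.007495/0.05324 = 0.1408 M.
Ka(NH4+) = Kw/Kb = 1.0e-14 / 1.8 x 10^-5 = 5.56e-10.
[H^+] = sqrt(Ka x [NH4+]) = sqrt(5.56e-10 x 0.1408) = 8.84e-6 M.
pH = -log(8.84e-6) = 5.05.

5.05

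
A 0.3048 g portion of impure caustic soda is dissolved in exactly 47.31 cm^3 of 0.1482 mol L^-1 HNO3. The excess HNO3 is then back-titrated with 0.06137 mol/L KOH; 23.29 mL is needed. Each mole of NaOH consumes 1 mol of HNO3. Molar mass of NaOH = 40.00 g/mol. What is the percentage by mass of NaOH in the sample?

Total n(HNO3) added = 0.1482 x 0.04731 = 0.007011 mol.
n(KOH) used = 0.06137 x 0.02329 = 0.001429 mol, which equals the excess n(HNO3).
So n(HNO3) consumed by the sample = 0.007011 - 0.001429 = 0.005582 mol.
n(NaOH) = 0.005582 / 1 = 0.005582 mol.
mass NaOH = 0.005582 x 40.00 = 0.2233 g, so %NaOH = 0.2233/0.3048 x 100 = 73.3%.

73.3%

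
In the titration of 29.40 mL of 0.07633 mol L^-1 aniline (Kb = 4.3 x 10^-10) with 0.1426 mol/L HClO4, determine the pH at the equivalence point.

2.97

n(C6H5NH2) = 0.07633 x 0.02940 = 0.002244 mol; V(HClO4) at equivalence = 0.002244/0.1426 = 0.01574 L.
At equivalence the base is fully converted to C6H5NH3+; total volume = 0.04514 L, so [C6H5NH3+] = 0.002244/0.04514 = 0.04972 M.
Ka(C6H5NH3+) = Kw/Kb = 1.0e-14 / 4.3 x 10^-10 = 2.33e-5.
[H^+] = sqrt(Ka x [C6H5NH3+]) = sqrt(2.33e-5 x 0.04972) = 0.00108 M.
pH = -log(0.00108) = 2.97.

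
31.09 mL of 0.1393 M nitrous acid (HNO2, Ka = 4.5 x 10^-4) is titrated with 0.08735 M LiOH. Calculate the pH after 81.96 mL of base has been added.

12.40

n(acid) = 0.1393 x 0.03109 = 0.004331 mol; n(LiOH) added = 0.08735 x 0.08196 = 0.007159 mol.
Base is in excess by 0.007159 - 0.004331 = 0.002828 mol in a total volume of 0.1130 L.
[OH^-] = 0.002828/0.1130 = 0.02502 M, so pOH = 1.60 and pH = 14.00 - 1.60 = 12.40.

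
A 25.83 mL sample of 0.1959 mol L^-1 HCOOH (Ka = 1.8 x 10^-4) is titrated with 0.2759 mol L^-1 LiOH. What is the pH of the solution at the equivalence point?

8.40

n(HCOOH) = 0.1959 x 0.02583 = 0.005060 mol; V(LiOH) at equivalence = 0.005060/0.2759 = 0.01834 L.
At equivalence all the acid is converted to HCOO-; total volume = 0.02583 + 0.01834 = 0.04417 L, so [HCOO-] = 0.005060/0.04417 = 0.1146 M.
Kb = Kw/Ka = 1.0e-14 / 1.8 x 10^-4 = 5.56e-11.
[OH^-] = sqrt(Kb x [HCOO-]) = sqrt(5.56e-11 x 0.1146) = 2.52e-6 M.
pOH = 5.60, so pH = 14.00 - 5.60 = 8.40.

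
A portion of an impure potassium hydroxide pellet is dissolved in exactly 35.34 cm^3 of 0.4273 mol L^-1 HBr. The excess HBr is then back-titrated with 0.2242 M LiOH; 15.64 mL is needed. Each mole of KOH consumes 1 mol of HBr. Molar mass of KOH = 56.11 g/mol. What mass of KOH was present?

0.651 g

Total n(HBr) added = 0.4273 x 0.03534 = 0.01510 mol.
n(LiOH) used = 0.2242 x 0.01564 = 0.003506 mol, which equals the excess n(HBr).
So n(HBr) consumed by the sample = 0.01510 - 0.003506 = 0.01159 mol.
n(KOH) = 0.01159 / 1 = 0.01159 mol.
mass = 0.01159 mol x 56.11 g/mol = 0.651 g.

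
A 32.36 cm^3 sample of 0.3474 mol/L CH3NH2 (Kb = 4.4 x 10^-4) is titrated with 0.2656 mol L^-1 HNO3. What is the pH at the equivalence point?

5.73

n(CH3NH2) = 0.3474 x 0.03236 = 0.01124 mol; V(HNO3) at equivalence = 0.01124/0.2656 = 0.04233 L.
At equivalence the base is fully converted to CH3NH3+; total volume = 0.07469 L, so [CH3NH3+] = 0.01124/0.07469 = 0.1505 M.
Ka(CH3NH3+) = Kw/Kb = 1.0e-14 / 4.4 x 10^-4 = 2.27e-11.
[H^+] = sqrt(Ka x [CH3NH3+]) = sqrt(2.27e-11 x 0.1505) = 1.85e-6 M.
pH = -log(1.85e-6) = 5.73.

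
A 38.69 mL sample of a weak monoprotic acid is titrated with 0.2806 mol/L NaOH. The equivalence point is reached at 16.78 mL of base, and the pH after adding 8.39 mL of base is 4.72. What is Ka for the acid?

1.9 x 10^-5

8.39 mL is half of the equivalence volume, so this is the half-equivalence point where [HA] = [A^-].
At half-equivalence pH = pKa, so pKa = 4.72.
Ka = 10^(-4.72) = 1.9 x 10^-5.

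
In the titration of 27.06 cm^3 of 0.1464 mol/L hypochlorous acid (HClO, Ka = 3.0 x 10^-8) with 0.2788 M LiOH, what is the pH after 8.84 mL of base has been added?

Initial n(HClO) = 0.1464 x 0.02706 = 0.003962 mol.
n(LiOH) added = 0.2788 x 0.008840 = 0.002465 mol, converting that many moles of HClO to ClO-.
Remaining n(HClO) = 0.001497 mol; n(ClO-) = 0.002465 mol.
By Henderson-Hasselbalch, pH = pKa + log([A^-]/[HA]) = 7.52 + log(0.002465/0.001497) = 7.52 + (+0.22) = 7.74.

7.74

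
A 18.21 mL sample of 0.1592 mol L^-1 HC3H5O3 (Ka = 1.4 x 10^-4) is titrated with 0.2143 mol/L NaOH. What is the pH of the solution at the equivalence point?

8.41

n(HC3H5O3) = 0.1592 x 0.01821 = 0.002899 mol; V(NaOH) at equivalence = 0.002899/0.2143 = 0.01353 L.
At equivalence all the acid is converted to C3H5O3-; total volume = 0.01821 + 0.01353 = 0.03174 L, so [C3H5O3-] = 0.002899/0.03174 = 0.09134 M.
Kb = Kw/Ka = 1.0e-14 / 1.4 x 10^-4 = 7.14e-11.
[OH^-] = sqrt(Kb x [C3H5O3-]) = sqrt(7.14e-11 x 0.09134) = 2.55e-6 M.
pOH = 5.59, so pH = 14.00 - 5.59 = 8.41.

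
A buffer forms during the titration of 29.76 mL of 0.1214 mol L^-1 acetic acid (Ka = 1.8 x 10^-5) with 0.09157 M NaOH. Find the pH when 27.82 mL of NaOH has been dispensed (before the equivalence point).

Initial n(CH3COOH) = 0.1214 x 0.02976 = 0.003613 mol.
n(NaOH) added = 0.09157 x 0.02782 = 0.002547 mol, converting that many moles of CH3COOH to CH3COO-.
Remaining n(CH3COOH) = 0.001065 mol; n(CH3COO-) = 0.002547 mol.
By Henderson-Hasselbalch, pH = pKa + log([A^-]/[HA]) = 4.74 + log(0.002547/0.001065) = 4.74 + (+0.38) = 5.12.

5.12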